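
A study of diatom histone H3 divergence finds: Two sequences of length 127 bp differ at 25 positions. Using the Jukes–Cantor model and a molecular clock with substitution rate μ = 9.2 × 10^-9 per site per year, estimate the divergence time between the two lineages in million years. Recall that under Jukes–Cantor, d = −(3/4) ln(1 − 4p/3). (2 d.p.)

12.41

p = 25/127 ≈ 0.19685.
d = −(3/4) ln(1 − 4p/3) = −0.75 ln(1 − 0.262467) = −0.75 ln(0.737533)
  = −0.75 × (-0.304444) = 0.228333 substitutions/site.
Under a molecular clock d = 2μt, so t = d/(2μ) = 0.228333 / (2 × 9.2 × 10^-9) = 12.41 million years.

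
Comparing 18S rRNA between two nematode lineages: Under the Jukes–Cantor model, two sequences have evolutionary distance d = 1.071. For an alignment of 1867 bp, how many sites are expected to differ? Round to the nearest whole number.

Invert JC69: p = (3/4)(1 − e^(−4d/3)) = 0.75 × (1 − e^(-1.428)) = 0.75 × (1 − 0.239788) = 0.570159.
Expected differing sites = pL ≈ 0.570159 × 1867 = 1064.486853 ≈ 1064.

1064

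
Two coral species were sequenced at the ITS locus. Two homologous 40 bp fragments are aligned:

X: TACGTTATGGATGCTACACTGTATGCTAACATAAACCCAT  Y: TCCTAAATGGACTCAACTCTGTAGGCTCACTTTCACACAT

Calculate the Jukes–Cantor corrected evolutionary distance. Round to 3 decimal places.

0.471

The sequences differ at 14 of 40 sites, so p = 14/40 = 0.35.
d = −(3/4) ln(1 − 4p/3) = −0.75 ln(1 − 0.466667) = −0.75 ln(0.533333)
  = −0.75 × (-0.628609) = 0.471457 substitutions/site.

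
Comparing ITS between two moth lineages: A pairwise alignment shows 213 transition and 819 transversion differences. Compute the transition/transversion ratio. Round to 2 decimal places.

0.26

R = 213/819 = 0.260073… ≈ 0.26 (to 2 d.p.).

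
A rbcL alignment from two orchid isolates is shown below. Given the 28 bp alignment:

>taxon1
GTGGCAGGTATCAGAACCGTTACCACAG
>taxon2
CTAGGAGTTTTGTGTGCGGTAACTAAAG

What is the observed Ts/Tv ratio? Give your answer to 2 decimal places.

Transitions are A↔G and C↔T; transversions are all other mismatches.
Transitions: 3. Transversions: 10.
R = 3/10 = 0.30.

0.30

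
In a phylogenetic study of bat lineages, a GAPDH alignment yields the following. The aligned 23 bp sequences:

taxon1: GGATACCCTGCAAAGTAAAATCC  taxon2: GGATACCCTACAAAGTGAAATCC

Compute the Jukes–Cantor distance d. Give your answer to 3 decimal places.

0.092

The sequences differ at 2 of 23 sites (10, 17), so p = 2/23 ≈ 0.086957.
d = −(3/4) ln(1 − 4p/3) = −0.75 ln(1 − 0.115943) = −0.75 ln(0.884057)
  = −0.75 × (-0.123234) = 0.092426 substitutions/site.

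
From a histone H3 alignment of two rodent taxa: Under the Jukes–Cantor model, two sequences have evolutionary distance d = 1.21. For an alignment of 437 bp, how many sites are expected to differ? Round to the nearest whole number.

262

Invert JC69: p = (3/4)(1 − e^(−4d/3)) = 0.75 × (1 − e^(-1.613333)) = 0.75 × (1 − 0.199222) = 0.600584.
Expected differing sites = pL ≈ 0.600584 × 437 = 262.455208 ≈ 262.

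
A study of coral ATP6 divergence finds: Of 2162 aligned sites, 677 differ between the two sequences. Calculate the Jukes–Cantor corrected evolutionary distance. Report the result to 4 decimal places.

0.4053

p = 677/2162 ≈ 0.313136.
d = −(3/4) ln(1 − 4p/3) = −0.75 ln(1 − 0.417515) = −0.75 ln(0.582485)
  = −0.75 × (-0.540452) = 0.405339 substitutions/site.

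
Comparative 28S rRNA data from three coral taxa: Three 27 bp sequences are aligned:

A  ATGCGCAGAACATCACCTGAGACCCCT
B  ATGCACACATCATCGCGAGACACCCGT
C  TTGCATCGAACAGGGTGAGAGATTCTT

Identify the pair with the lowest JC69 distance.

A–B: 8/27 differ, p = 0.296, d = 0.377.
A–C: 13/27 differ, p = 0.481, d = 0.770.
B–C: 12/27 differ, p = 0.444, d = 0.673.
The smallest distance is between A and B.

A and B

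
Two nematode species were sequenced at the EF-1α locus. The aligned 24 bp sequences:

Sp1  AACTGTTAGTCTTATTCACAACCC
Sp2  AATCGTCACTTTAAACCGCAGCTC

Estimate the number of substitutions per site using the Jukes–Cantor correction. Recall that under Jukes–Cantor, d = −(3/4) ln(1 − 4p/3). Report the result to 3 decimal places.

0.708

The sequences differ at 11 of 24 sites, so p = 11/24 ≈ 0.458333.
d = −(3/4) ln(1 − 4p/3) = −0.75 ln(1 − 0.611111) = −0.75 ln(0.388889)
  = −0.75 × (-0.944461) = 0.708346 substitutions/site.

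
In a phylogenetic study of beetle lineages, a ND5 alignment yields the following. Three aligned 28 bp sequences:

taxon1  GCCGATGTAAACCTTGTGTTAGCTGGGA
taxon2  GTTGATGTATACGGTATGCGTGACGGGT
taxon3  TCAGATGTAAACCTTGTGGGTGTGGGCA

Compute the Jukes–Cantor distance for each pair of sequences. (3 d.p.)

d(taxon1,taxon2) = 0.635, d(taxon1,taxon3) = 0.360, d(taxon2,taxon3) = 0.635

taxon1–taxon2: 12/28 sites differ → p ≈ 0.428571, d = −0.75 ln(1 − 0.571428) = 0.635472 ≈ 0.635.
taxon1–taxon3: 8/28 sites differ → p ≈ 0.285714, d = −0.75 ln(1 − 0.380952) = 0.359679 ≈ 0.360.
taxon2–taxon3: 12/28 sites differ → p ≈ 0.428571, d = −0.75 ln(1 − 0.571428) = 0.635472 ≈ 0.635.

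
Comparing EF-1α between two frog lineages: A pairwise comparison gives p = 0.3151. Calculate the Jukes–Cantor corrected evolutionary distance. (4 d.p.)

0.4087

d = −(3/4) ln(1 − 4p/3) = −0.75 ln(1 − 0.420133) = −0.75 ln(0.579867)
  = −0.75 × (-0.544957) = 0.408718 substitutions/site.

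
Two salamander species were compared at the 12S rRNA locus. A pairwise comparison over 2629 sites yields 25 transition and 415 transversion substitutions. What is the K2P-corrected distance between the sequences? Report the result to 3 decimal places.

P = 25/2629 ≈ 0.009509 and Q = 415/2629 ≈ 0.157855.
Under the Kimura two-parameter model, d = −½ ln(1 − 2P − Q) − ¼ ln(1 − 2Q).
1 − 2P − Q = 0.823127, giving −½ ln(0.823127) = 0.097322.
1 − 2Q = 0.68429, giving −¼ ln(0.68429) = 0.094843.
d = 0.097322 + 0.094843 = 0.192165.

0.192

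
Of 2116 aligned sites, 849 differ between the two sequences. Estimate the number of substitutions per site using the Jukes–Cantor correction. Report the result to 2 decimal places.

0.57

p = 849/2116 ≈ 0.401229.
d = −(3/4) ln(1 − 4p/3) = −0.75 ln(1 − 0.534972) = −0.75 ln(0.465028)
  = −0.75 × (-0.765658) = 0.574244 substitutions/site.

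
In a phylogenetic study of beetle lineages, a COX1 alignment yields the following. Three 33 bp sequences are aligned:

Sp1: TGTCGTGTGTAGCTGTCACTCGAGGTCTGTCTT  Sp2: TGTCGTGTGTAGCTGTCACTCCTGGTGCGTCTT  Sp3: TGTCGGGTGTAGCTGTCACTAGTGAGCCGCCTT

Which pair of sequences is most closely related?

Sp1–Sp2: 4/33 differ, p = 0.121, d = 0.132.
Sp1–Sp3: 7/33 differ, p = 0.212, d = 0.249.
Sp2–Sp3: 7/33 differ, p = 0.212, d = 0.249.
The smallest distance is between Sp1 and Sp2.

Sp1 and Sp2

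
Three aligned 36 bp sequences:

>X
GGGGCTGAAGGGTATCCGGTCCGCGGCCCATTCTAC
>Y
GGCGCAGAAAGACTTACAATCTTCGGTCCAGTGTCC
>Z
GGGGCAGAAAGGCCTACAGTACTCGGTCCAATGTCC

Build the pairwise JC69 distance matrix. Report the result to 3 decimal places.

X–Y: 15/36 sites differ → p ≈ 0.416667, d = −0.75 ln(1 − 0.555556) = 0.608198 ≈ 0.608.
X–Z: 12/36 sites differ → p ≈ 0.333333, d = −0.75 ln(1 − 0.444444) = 0.440839 ≈ 0.441.
Y–Z: 7/36 sites differ → p ≈ 0.194444, d = −0.75 ln(1 − 0.259259) = 0.225078 ≈ 0.225.

d(X,Y) = 0.608, d(X,Z) = 0.441, d(Y,Z) = 0.225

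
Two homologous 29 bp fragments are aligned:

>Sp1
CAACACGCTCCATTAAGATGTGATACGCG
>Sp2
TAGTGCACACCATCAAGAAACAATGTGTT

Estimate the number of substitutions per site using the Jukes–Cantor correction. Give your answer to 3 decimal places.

The sequences differ at 15 of 29 sites, so p = 15/29 ≈ 0.517241.
d = −(3/4) ln(1 − 4p/3) = −0.75 ln(1 − 0.689655) = −0.75 ln(0.310345)
  = −0.75 × (-1.170071) = 0.877553 substitutions/site.

0.878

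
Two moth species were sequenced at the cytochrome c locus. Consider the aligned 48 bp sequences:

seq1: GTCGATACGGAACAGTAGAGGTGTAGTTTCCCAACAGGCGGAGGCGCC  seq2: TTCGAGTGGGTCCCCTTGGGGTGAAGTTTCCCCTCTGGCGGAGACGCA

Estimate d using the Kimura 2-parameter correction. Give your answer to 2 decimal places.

Of 48 sites, 2 differences are transitions and 14 are transversions, so P = 2/48 ≈ 0.041667 and Q = 14/48 ≈ 0.291667.
Under the Kimura two-parameter model, d = −½ ln(1 − 2P − Q) − ¼ ln(1 − 2Q).
1 − 2P − Q = 0.624999, giving −½ ln(0.624999) = 0.235003.
1 − 2Q = 0.416666, giving −¼ ln(0.416666) = 0.218868.
d = 0.235003 + 0.218868 = 0.453871.

0.45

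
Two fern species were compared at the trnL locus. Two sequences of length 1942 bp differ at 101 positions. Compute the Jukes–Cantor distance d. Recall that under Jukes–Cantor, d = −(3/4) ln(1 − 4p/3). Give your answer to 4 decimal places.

p = 101/1942 ≈ 0.052008.
d = −(3/4) ln(1 − 4p/3) = −0.75 ln(1 − 0.069344) = −0.75 ln(0.930656)
  = −0.75 × (-0.071866) = 0.053900 substitutions/site.

0.0539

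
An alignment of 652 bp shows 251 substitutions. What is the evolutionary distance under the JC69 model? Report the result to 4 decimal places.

p = 251/652 ≈ 0.384969.
d = −(3/4) ln(1 − 4p/3) = −0.75 ln(1 − 0.513292) = −0.75 ln(0.486708)
  = −0.75 × (-0.720091) = 0.540068 substitutions/site.

0.5401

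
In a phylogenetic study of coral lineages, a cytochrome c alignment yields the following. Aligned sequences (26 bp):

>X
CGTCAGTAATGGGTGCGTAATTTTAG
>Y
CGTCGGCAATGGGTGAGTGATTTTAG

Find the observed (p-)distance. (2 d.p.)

The sequences differ at 4 of 26 positions (sites 5, 7, 16, 19).
p = 4/26 = 0.153846… ≈ 0.15 (to 2 d.p.).

0.15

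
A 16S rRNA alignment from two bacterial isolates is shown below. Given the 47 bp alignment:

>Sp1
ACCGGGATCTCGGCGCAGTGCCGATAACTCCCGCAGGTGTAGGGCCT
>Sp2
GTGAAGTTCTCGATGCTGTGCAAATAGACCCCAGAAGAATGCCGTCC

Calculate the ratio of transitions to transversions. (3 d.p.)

1.667

Transitions are A↔G and C↔T; transversions are all other mismatches.
Transitions: 15. Transversions: 9.
R = 15/9 = 1.666666… ≈ 1.667 (to 3 d.p.).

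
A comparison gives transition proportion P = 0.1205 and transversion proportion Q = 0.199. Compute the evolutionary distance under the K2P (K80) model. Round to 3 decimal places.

0.417

Under the Kimura two-parameter model, d = −½ ln(1 − 2P − Q) − ¼ ln(1 − 2Q).
1 − 2P − Q = 0.56, giving −½ ln(0.56) = 0.289909.
1 − 2Q = 0.602, giving −¼ ln(0.602) = 0.126874.
d = 0.289909 + 0.126874 = 0.416783.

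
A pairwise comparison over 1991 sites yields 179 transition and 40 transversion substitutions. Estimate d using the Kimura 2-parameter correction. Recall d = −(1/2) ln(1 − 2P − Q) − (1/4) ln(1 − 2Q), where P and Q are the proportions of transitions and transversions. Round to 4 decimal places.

0.1218

P = 179/1991 ≈ 0.089905 and Q = 40/1991 ≈ 0.02009.
Under the Kimura two-parameter model, d = −½ ln(1 − 2P − Q) − ¼ ln(1 − 2Q).
1 − 2P − Q = 0.8001, giving −½ ln(0.8001) = 0.111509.
1 − 2Q = 0.95982, giving −¼ ln(0.95982) = 0.010252.
d = 0.111509 + 0.010252 = 0.121761.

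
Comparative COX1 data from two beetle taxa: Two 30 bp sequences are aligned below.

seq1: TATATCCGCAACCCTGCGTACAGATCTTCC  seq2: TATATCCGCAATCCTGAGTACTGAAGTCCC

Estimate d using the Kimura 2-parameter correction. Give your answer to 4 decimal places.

0.2326

Of 30 sites, 2 differences are transitions and 4 are transversions, so P = 2/30 ≈ 0.066667 and Q = 4/30 ≈ 0.133333.
Under the Kimura two-parameter model, d = −½ ln(1 − 2P − Q) − ¼ ln(1 − 2Q).
1 − 2P − Q = 0.733333, giving −½ ln(0.733333) = 0.155078.
1 − 2Q = 0.733334, giving −¼ ln(0.733334) = 0.077539.
d = 0.155078 + 0.077539 = 0.232617.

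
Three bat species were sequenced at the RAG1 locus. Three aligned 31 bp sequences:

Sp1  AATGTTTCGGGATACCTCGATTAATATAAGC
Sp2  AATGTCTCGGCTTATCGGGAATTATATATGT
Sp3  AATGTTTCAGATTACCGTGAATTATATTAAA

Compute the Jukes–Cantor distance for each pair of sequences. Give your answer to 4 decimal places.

d(Sp1,Sp2) = 0.4217, d(Sp1,Sp3) = 0.4217, d(Sp2,Sp3) = 0.3672

Sp1–Sp2: 10/31 sites differ → p ≈ 0.322581, d = −0.75 ln(1 − 0.430108) = 0.421731 ≈ 0.4217.
Sp1–Sp3: 10/31 sites differ → p ≈ 0.322581, d = −0.75 ln(1 − 0.430108) = 0.421731 ≈ 0.4217.
Sp2–Sp3: 9/31 sites differ → p ≈ 0.290323, d = −0.75 ln(1 − 0.387097) = 0.367161 ≈ 0.3672.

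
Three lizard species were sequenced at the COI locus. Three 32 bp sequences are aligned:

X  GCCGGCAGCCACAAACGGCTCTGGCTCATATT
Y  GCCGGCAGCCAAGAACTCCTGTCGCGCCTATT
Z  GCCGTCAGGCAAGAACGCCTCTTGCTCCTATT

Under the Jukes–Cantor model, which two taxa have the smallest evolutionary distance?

X–Y: 8/32 differ, p = 0.250, d = 0.304.
X–Z: 7/32 differ, p = 0.219, d = 0.259.
Y–Z: 6/32 differ, p = 0.188, d = 0.216.
The smallest distance is between Y and Z.

Y and Z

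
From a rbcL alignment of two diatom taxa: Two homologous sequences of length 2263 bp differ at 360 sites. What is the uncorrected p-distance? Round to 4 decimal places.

p = 360/2263 = 0.159080… ≈ 0.1591 (to 4 d.p.).

0.1591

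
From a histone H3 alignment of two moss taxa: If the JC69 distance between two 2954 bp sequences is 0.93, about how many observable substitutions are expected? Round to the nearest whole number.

Invert JC69: p = (3/4)(1 − e^(−4d/3)) = 0.75 × (1 − e^(-1.24)) = 0.75 × (1 − 0.289384) = 0.532962.
Expected differing sites = pL ≈ 0.532962 × 2954 = 1574.369748 ≈ 1574.

1574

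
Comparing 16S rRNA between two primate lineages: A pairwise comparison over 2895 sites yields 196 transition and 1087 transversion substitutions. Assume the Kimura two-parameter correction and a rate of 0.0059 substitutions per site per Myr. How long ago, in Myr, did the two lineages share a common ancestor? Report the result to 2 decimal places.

59.75

P = 196/2895 ≈ 0.067703 and Q = 1087/2895 ≈ 0.375475.
Under the Kimura two-parameter model, d = −½ ln(1 − 2P − Q) − ¼ ln(1 − 2Q).
1 − 2P − Q = 0.489119, giving −½ ln(0.489119) = 0.357575.
1 − 2Q = 0.24905, giving −¼ ln(0.24905) = 0.347525.
d = 0.357575 + 0.347525 = 0.705100.
Under a molecular clock d = 2μt, so t = d/(2μ) = 0.705100 / (2 × 0.0059) = 59.75 Myr.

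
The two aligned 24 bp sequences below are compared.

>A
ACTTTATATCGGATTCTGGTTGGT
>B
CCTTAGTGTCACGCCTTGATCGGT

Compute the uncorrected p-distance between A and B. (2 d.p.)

0.50

The sequences differ at 12 of 24 positions.
p = 12/24 = 0.50.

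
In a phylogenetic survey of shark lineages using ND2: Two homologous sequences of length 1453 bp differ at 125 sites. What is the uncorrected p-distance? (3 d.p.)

0.086

p = 125/1453 = 0.086028… ≈ 0.086 (to 3 d.p.).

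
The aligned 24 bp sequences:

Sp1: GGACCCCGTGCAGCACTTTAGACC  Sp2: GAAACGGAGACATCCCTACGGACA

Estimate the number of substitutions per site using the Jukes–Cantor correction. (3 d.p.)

0.961

The sequences differ at 13 of 24 sites, so p = 13/24 ≈ 0.541667.
d = −(3/4) ln(1 − 4p/3) = −0.75 ln(1 − 0.722223) = −0.75 ln(0.277777)
  = −0.75 × (-1.280937) = 0.960703 substitutions/site.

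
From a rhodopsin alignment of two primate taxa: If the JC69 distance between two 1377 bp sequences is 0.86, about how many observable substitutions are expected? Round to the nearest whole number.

Invert JC69: p = (3/4)(1 − e^(−4d/3)) = 0.75 × (1 − e^(-1.146667)) = 0.75 × (1 − 0.317694) = 0.511730.
Expected differing sites = pL ≈ 0.511730 × 1377 = 704.65221 ≈ 705.

705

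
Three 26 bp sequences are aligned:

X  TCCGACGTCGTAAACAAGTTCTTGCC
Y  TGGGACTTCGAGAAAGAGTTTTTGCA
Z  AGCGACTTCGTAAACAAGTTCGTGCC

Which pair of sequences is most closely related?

X and Z

X–Y: 9/26 differ, p = 0.346, d = 0.464.
X–Z: 4/26 differ, p = 0.154, d = 0.172.
Y–Z: 9/26 differ, p = 0.346, d = 0.464.
The smallest distance is between X and Z.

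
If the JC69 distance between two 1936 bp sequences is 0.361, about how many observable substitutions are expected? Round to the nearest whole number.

Invert JC69: p = (3/4)(1 − e^(−4d/3)) = 0.75 × (1 − e^(-0.481333)) = 0.75 × (1 − 0.617959) = 0.286531.
Expected differing sites = pL ≈ 0.286531 × 1936 = 554.724016 ≈ 555.

555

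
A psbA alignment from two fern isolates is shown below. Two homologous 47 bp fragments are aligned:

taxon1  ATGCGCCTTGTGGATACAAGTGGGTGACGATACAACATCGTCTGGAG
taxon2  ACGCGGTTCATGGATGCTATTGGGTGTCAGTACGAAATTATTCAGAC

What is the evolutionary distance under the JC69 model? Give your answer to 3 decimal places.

The sequences differ at 19 of 47 sites, so p = 19/47 ≈ 0.404255.
d = −(3/4) ln(1 − 4p/3) = −0.75 ln(1 − 0.539007) = −0.75 ln(0.460993)
  = −0.75 × (-0.774372) = 0.580779 substitutions/site.

0.581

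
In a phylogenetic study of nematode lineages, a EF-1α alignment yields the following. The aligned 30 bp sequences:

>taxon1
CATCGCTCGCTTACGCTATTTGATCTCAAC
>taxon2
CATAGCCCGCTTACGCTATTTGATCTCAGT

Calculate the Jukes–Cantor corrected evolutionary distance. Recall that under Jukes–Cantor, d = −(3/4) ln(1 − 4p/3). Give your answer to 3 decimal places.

0.147

The sequences differ at 4 of 30 sites (4, 7, 29, 30), so p = 4/30 ≈ 0.133333.
d = −(3/4) ln(1 − 4p/3) = −0.75 ln(1 − 0.177777) = −0.75 ln(0.822223)
  = −0.75 × (-0.195744) = 0.146808 substitutions/site.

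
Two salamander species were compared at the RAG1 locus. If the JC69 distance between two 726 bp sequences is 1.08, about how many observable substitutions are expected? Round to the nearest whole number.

415

Invert JC69: p = (3/4)(1 − e^(−4d/3)) = 0.75 × (1 − e^(-1.44)) = 0.75 × (1 − 0.236928) = 0.572304.
Expected differing sites = pL ≈ 0.572304 × 726 = 415.492704 ≈ 415.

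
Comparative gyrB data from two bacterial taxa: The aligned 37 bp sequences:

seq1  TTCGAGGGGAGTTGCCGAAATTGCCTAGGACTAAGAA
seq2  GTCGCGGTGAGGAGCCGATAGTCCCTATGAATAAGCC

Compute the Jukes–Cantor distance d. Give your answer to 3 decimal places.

The sequences differ at 12 of 37 sites, so p = 12/37 ≈ 0.324324.
d = −(3/4) ln(1 − 4p/3) = −0.75 ln(1 − 0.432432) = −0.75 ln(0.567568)
  = −0.75 × (-0.566395) = 0.424796 substitutions/site.

0.425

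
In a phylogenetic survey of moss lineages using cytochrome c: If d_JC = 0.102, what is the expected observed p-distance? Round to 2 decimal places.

0.10

p = (3/4)(1 − e^(−4d/3)) = 0.75 × (1 − e^(-0.136)) = 0.75 × (1 − 0.872843) = 0.095368.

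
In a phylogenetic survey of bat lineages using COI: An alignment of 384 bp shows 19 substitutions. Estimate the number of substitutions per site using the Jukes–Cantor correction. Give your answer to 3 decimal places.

p = 19/384 ≈ 0.049479.
d = −(3/4) ln(1 − 4p/3) = −0.75 ln(1 − 0.065972) = −0.75 ln(0.934028)
  = −0.75 × (-0.068249) = 0.051187 substitutions/site.

0.051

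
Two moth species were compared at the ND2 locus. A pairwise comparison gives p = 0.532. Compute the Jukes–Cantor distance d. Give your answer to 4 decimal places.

0.9267

d = −(3/4) ln(1 − 4p/3) = −0.75 ln(1 − 0.709333) = −0.75 ln(0.290667)
  = −0.75 × (-1.235577) = 0.926683 substitutions/site.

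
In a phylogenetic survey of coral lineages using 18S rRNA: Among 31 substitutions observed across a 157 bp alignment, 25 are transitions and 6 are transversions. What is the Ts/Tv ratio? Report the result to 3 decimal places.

4.167

R = 25/6 = 4.166666… ≈ 4.167 (to 3 d.p.).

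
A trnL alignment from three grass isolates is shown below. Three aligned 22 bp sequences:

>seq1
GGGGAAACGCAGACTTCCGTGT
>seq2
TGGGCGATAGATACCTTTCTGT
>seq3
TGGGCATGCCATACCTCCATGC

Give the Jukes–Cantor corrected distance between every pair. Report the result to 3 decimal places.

d(seq1,seq2) = 0.824, d(seq1,seq3) = 0.591, d(seq2,seq3) = 0.591

seq1–seq2: 11/22 sites differ → p = 0.5, d = −0.75 ln(1 − 0.666667) = 0.823960 ≈ 0.824.
seq1–seq3: 9/22 sites differ → p ≈ 0.409091, d = −0.75 ln(1 − 0.545455) = 0.591344 ≈ 0.591.
seq2–seq3: 9/22 sites differ → p ≈ 0.409091, d = −0.75 ln(1 − 0.545455) = 0.591344 ≈ 0.591.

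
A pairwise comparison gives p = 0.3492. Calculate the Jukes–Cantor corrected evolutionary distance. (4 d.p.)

0.4700

d = −(3/4) ln(1 − 4p/3) = −0.75 ln(1 − 0.4656) = −0.75 ln(0.5344)
  = −0.75 × (-0.626611) = 0.469958 substitutions/site.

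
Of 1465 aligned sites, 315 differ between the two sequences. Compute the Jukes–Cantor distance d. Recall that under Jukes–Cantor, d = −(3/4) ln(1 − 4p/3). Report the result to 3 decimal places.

0.253

p = 315/1465 ≈ 0.215017.
d = −(3/4) ln(1 − 4p/3) = −0.75 ln(1 − 0.286689) = −0.75 ln(0.713311)
  = −0.75 × (-0.337838) = 0.253379 substitutions/site.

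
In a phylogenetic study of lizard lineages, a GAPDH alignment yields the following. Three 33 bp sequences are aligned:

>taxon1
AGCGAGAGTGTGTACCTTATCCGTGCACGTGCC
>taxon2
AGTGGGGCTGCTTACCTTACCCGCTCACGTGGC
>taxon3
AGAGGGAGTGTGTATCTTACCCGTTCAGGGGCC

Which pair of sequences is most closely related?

taxon1–taxon2: 10/33 differ, p = 0.303, d = 0.388.
taxon1–taxon3: 7/33 differ, p = 0.212, d = 0.249.
taxon2–taxon3: 10/33 differ, p = 0.303, d = 0.388.
The smallest distance is between taxon1 and taxon3.

taxon1 and taxon3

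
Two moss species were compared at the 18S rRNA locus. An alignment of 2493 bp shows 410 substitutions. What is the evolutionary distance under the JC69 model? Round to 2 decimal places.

p = 410/2493 ≈ 0.16446.
d = −(3/4) ln(1 − 4p/3) = −0.75 ln(1 − 0.21928) = −0.75 ln(0.78072)
  = −0.75 × (-0.247539) = 0.185654 substitutions/site.

0.19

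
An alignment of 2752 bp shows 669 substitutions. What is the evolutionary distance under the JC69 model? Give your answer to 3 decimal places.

p = 669/2752 ≈ 0.243096.
d = −(3/4) ln(1 − 4p/3) = −0.75 ln(1 − 0.324128) = −0.75 ln(0.675872)
  = −0.75 × (-0.391752) = 0.293814 substitutions/site.

0.294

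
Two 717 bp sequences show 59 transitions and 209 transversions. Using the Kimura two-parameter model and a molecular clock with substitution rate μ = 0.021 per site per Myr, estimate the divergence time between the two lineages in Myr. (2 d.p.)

P = 59/717 ≈ 0.082287 and Q = 209/717 ≈ 0.291492.
Under the Kimura two-parameter model, d = −½ ln(1 − 2P − Q) − ¼ ln(1 − 2Q).
1 − 2P − Q = 0.543934, giving −½ ln(0.543934) = 0.304464.
1 − 2Q = 0.417016, giving −¼ ln(0.417016) = 0.218658.
d = 0.304464 + 0.218658 = 0.523122.
Under a molecular clock d = 2μt, so t = d/(2μ) = 0.523122 / (2 × 0.021) = 12.46 Myr.

12.46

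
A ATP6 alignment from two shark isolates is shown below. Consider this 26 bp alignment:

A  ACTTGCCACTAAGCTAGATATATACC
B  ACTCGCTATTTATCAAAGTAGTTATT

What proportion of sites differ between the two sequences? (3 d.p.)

0.462

The sequences differ at 12 of 26 positions.
p = 12/26 = 0.461538… ≈ 0.462 (to 3 d.p.).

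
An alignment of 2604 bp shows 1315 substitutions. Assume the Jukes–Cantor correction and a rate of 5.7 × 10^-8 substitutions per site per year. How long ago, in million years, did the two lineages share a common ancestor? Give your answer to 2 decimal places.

7.36

p = 1315/2604 ≈ 0.504992.
d = −(3/4) ln(1 − 4p/3) = −0.75 ln(1 − 0.673323) = −0.75 ln(0.326677)
  = −0.75 × (-1.118783) = 0.839087 substitutions/site.
Under a molecular clock d = 2μt, so t = d/(2μ) = 0.839087 / (2 × 5.7 × 10^-8) = 7.36 million years.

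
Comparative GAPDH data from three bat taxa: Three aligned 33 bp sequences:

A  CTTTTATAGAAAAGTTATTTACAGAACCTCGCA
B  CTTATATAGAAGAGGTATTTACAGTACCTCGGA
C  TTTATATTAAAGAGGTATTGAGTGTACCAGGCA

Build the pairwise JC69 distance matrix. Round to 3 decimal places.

d(A,B) = 0.169, d(A,C) = 0.497, d(B,C) = 0.339

A–B: 5/33 sites differ → p ≈ 0.151515, d = −0.75 ln(1 − 0.20202) = 0.169254 ≈ 0.169.
A–C: 12/33 sites differ → p ≈ 0.363636, d = −0.75 ln(1 − 0.484848) = 0.497470 ≈ 0.497.
B–C: 9/33 sites differ → p ≈ 0.272727, d = −0.75 ln(1 − 0.363636) = 0.338988 ≈ 0.339.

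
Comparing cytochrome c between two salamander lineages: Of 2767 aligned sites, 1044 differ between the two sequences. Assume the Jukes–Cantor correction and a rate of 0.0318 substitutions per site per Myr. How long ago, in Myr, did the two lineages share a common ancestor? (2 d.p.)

8.25

p = 1044/2767 ≈ 0.377304.
d = −(3/4) ln(1 − 4p/3) = −0.75 ln(1 − 0.503072) = −0.75 ln(0.496928)
  = −0.75 × (-0.699310) = 0.524483 substitutions/site.
Under a molecular clock d = 2μt, so t = d/(2μ) = 0.524483 / (2 × 0.0318) = 8.25 Myr.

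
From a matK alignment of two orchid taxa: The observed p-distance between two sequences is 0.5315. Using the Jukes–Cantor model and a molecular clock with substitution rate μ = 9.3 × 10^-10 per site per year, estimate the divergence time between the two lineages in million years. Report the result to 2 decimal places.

497.29

d = −(3/4) ln(1 − 4p/3) = −0.75 ln(1 − 0.708667) = −0.75 ln(0.291333)
  = −0.75 × (-1.233288) = 0.924966 substitutions/site.
Under a molecular clock d = 2μt, so t = d/(2μ) = 0.924966 / (2 × 9.3 × 10^-10) = 497.29 million years.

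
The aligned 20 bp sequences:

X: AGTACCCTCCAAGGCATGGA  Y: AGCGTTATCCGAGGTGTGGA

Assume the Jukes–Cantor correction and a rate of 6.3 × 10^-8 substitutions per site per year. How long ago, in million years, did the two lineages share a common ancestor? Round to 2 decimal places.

4.54

The sequences differ at 8 of 20 sites (3, 4, 5, 6, 7, 11, 15, 16), so p = 8/20 = 0.4.
d = −(3/4) ln(1 − 4p/3) = −0.75 ln(1 − 0.533333) = −0.75 ln(0.466667)
  = −0.75 × (-0.762139) = 0.571604 substitutions/site.
Under a molecular clock d = 2μt, so t = d/(2μ) = 0.571604 / (2 × 6.3 × 10^-8) = 4.54 million years.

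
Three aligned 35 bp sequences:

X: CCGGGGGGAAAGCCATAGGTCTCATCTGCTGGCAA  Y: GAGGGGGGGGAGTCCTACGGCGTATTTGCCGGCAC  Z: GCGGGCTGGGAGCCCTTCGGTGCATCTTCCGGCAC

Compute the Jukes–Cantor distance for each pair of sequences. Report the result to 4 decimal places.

X–Y: 13/35 sites differ → p ≈ 0.371429, d = −0.75 ln(1 − 0.495239) = 0.512753 ≈ 0.5128.
X–Z: 14/35 sites differ → p = 0.4, d = −0.75 ln(1 − 0.533333) = 0.571605 ≈ 0.5716.
Y–Z: 9/35 sites differ → p ≈ 0.257143, d = −0.75 ln(1 − 0.342857) = 0.314890 ≈ 0.3149.

d(X,Y) = 0.5128, d(X,Z) = 0.5716, d(Y,Z) = 0.3149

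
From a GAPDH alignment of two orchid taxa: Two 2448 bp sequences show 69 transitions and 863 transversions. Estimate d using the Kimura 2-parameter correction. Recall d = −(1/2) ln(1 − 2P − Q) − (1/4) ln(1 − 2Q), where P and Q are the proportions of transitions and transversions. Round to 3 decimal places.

0.568

P = 69/2448 ≈ 0.028186 and Q = 863/2448 ≈ 0.352533.
Under the Kimura two-parameter model, d = −½ ln(1 − 2P − Q) − ¼ ln(1 − 2Q).
1 − 2P − Q = 0.591095, giving −½ ln(0.591095) = 0.262889.
1 − 2Q = 0.294934, giving −¼ ln(0.294934) = 0.305251.
d = 0.262889 + 0.305251 = 0.568140.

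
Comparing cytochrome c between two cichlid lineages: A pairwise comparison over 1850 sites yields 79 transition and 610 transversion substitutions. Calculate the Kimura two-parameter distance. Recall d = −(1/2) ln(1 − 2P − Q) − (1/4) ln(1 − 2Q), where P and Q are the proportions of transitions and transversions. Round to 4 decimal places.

0.5375

P = 79/1850 ≈ 0.042703 and Q = 610/1850 ≈ 0.32973.
Under the Kimura two-parameter model, d = −½ ln(1 − 2P − Q) − ¼ ln(1 − 2Q).
1 − 2P − Q = 0.584864, giving −½ ln(0.584864) = 0.268188.
1 − 2Q = 0.34054, giving −¼ ln(0.34054) = 0.269306.
d = 0.268188 + 0.269306 = 0.537494.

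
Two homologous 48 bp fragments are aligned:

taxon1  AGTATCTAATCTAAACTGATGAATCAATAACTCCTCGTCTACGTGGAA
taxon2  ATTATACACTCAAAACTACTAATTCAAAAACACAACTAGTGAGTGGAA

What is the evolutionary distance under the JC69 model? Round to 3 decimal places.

The sequences differ at 18 of 48 sites, so p = 18/48 = 0.375.
d = −(3/4) ln(1 − 4p/3) = −0.75 ln(1 − 0.5) = −0.75 ln(0.5)
  = −0.75 × (-0.693147) = 0.519860 substitutions/site.

0.520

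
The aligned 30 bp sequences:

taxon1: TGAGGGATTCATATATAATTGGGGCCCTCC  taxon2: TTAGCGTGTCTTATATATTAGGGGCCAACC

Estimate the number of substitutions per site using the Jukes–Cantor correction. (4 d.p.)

The sequences differ at 9 of 30 sites (2, 5, 7, 8, 11, 18, 20, 27, 28), so p = 9/30 = 0.3.
d = −(3/4) ln(1 − 4p/3) = −0.75 ln(1 − 0.4) = −0.75 ln(0.6)
  = −0.75 × (-0.510826) = 0.383120 substitutions/site.

0.3831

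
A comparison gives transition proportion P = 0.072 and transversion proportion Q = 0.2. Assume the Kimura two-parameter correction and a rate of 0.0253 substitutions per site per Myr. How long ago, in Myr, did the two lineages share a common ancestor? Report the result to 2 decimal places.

6.69

Under the Kimura two-parameter model, d = −½ ln(1 − 2P − Q) − ¼ ln(1 − 2Q).
1 − 2P − Q = 0.656, giving −½ ln(0.656) = 0.210797.
1 − 2Q = 0.6, giving −¼ ln(0.6) = 0.127706.
d = 0.210797 + 0.127706 = 0.338503.
Under a molecular clock d = 2μt, so t = d/(2μ) = 0.338503 / (2 × 0.0253) = 6.69 Myr.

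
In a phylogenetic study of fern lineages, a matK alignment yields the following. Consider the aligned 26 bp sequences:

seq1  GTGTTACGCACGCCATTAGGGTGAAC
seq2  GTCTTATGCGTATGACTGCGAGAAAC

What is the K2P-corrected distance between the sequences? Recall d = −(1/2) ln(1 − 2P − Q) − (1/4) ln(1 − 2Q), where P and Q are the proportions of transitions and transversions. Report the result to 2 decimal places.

Of 26 sites, 9 differences are transitions and 4 are transversions, so P = 9/26 ≈ 0.346154 and Q = 4/26 ≈ 0.153846.
Under the Kimura two-parameter model, d = −½ ln(1 − 2P − Q) − ¼ ln(1 − 2Q).
1 − 2P − Q = 0.153846, giving −½ ln(0.153846) = 0.935902.
1 − 2Q = 0.692308, giving −¼ ln(0.692308) = 0.091931.
d = 0.935902 + 0.091931 = 1.027833.

1.03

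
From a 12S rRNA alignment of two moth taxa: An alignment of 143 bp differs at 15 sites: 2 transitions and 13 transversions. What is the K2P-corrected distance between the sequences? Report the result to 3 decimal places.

0.113

P = 2/143 ≈ 0.013986 and Q = 13/143 ≈ 0.090909.
Under the Kimura two-parameter model, d = −½ ln(1 − 2P − Q) − ¼ ln(1 − 2Q).
1 − 2P − Q = 0.881119, giving −½ ln(0.881119) = 0.063281.
1 − 2Q = 0.818182, giving −¼ ln(0.818182) = 0.050168.
d = 0.063281 + 0.050168 = 0.113449.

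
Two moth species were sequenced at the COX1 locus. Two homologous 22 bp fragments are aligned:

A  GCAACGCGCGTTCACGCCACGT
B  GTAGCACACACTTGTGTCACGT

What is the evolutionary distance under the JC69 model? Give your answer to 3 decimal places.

0.699

The sequences differ at 10 of 22 sites (2, 4, 6, 8, 10, 11, 13, 14, 15, 17), so p = 10/22 ≈ 0.454545.
d = −(3/4) ln(1 − 4p/3) = −0.75 ln(1 − 0.60606) = −0.75 ln(0.39394)
  = −0.75 × (-0.931557) = 0.698668 substitutions/site.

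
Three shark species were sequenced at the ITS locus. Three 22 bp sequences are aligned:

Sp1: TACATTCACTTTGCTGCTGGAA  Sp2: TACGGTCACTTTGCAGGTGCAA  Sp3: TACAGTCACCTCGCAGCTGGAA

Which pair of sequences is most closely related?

Sp1–Sp2: 5/22 differ, p = 0.227, d = 0.271.
Sp1–Sp3: 4/22 differ, p = 0.182, d = 0.208.
Sp2–Sp3: 5/22 differ, p = 0.227, d = 0.271.
The smallest distance is between Sp1 and Sp3.

Sp1 and Sp3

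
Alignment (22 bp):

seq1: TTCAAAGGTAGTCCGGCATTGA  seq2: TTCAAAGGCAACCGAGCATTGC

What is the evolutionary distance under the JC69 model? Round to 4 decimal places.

The sequences differ at 6 of 22 sites (9, 11, 12, 14, 15, 22), so p = 6/22 ≈ 0.272727.
d = −(3/4) ln(1 − 4p/3) = −0.75 ln(1 − 0.363636) = −0.75 ln(0.636364)
  = −0.75 × (-0.451985) = 0.338989 substitutions/site.

0.3390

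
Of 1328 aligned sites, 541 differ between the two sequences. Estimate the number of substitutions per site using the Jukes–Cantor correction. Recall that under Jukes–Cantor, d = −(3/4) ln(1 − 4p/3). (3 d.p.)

p = 541/1328 ≈ 0.40738.
d = −(3/4) ln(1 − 4p/3) = −0.75 ln(1 − 0.543173) = −0.75 ln(0.456827)
  = −0.75 × (-0.783451) = 0.587588 substitutions/site.

0.588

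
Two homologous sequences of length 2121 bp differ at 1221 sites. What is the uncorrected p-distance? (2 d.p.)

0.58

p = 1221/2121 = 0.575671… ≈ 0.58 (to 2 d.p.).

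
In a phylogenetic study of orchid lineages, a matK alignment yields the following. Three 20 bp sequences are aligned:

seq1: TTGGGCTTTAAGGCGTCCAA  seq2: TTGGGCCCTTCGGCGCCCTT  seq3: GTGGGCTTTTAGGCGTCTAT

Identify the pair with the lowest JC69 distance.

seq1–seq2: 7/20 differ, p = 0.350, d = 0.471.
seq1–seq3: 4/20 differ, p = 0.200, d = 0.233.
seq2–seq3: 7/20 differ, p = 0.350, d = 0.471.
The smallest distance is between seq1 and seq3.

seq1 and seq3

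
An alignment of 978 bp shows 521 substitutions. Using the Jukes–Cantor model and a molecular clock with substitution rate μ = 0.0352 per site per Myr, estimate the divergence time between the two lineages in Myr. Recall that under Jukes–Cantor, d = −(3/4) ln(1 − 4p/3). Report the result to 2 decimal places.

p = 521/978 ≈ 0.53272.
d = −(3/4) ln(1 − 4p/3) = −0.75 ln(1 − 0.710293) = −0.75 ln(0.289707)
  = −0.75 × (-1.238885) = 0.929164 substitutions/site.
Under a molecular clock d = 2μt, so t = d/(2μ) = 0.929164 / (2 × 0.0352) = 13.20 Myr.

13.20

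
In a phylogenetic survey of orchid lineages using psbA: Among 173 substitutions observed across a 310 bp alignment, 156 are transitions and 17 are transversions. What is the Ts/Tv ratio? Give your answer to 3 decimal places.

9.176

R = 156/17 = 9.176470… ≈ 9.176 (to 3 d.p.).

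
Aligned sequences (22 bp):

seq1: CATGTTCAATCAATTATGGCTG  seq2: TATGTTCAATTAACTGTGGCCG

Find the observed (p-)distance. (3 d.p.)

The sequences differ at 5 of 22 positions (sites 1, 11, 14, 16, 21).
p = 5/22 = 0.227272… ≈ 0.227 (to 3 d.p.).

0.227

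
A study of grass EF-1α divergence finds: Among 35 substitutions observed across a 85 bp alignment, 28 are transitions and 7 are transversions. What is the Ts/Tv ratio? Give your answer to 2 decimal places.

R = 28/7 = 4.00.

4.00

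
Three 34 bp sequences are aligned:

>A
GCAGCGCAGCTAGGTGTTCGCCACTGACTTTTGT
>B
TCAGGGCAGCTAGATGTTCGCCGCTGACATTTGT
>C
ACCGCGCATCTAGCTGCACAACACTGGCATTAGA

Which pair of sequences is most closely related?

A–B: 5/34 differ, p = 0.147, d = 0.164.
A–C: 12/34 differ, p = 0.353, d = 0.477.
B–C: 13/34 differ, p = 0.382, d = 0.535.
The smallest distance is between A and B.

A and B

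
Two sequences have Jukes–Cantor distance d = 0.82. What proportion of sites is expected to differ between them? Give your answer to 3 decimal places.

0.499

p = (3/4)(1 − e^(−4d/3)) = 0.75 × (1 − e^(-1.093333)) = 0.75 × (1 − 0.335098) = 0.498677.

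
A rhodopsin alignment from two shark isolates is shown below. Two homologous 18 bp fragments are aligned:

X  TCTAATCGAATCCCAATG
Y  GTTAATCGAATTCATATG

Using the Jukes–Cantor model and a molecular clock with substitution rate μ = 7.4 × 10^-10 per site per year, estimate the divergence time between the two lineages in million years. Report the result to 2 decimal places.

234.44

The sequences differ at 5 of 18 sites (1, 2, 12, 14, 15), so p = 5/18 ≈ 0.277778.
d = −(3/4) ln(1 − 4p/3) = −0.75 ln(1 − 0.370371) = −0.75 ln(0.629629)
  = −0.75 × (-0.462625) = 0.346969 substitutions/site.
Under a molecular clock d = 2μt, so t = d/(2μ) = 0.346969 / (2 × 7.4 × 10^-10) = 234.44 million years.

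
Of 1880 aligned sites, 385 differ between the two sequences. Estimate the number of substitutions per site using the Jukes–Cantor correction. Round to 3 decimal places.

p = 385/1880 ≈ 0.204787.
d = −(3/4) ln(1 − 4p/3) = −0.75 ln(1 − 0.273049) = −0.75 ln(0.726951)
  = −0.75 × (-0.318896) = 0.239172 substitutions/site.

0.239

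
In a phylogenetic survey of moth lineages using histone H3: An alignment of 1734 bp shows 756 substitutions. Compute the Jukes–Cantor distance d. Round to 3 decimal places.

0.653

p = 756/1734 ≈ 0.435986.
d = −(3/4) ln(1 − 4p/3) = −0.75 ln(1 − 0.581315) = −0.75 ln(0.418685)
  = −0.75 × (-0.870636) = 0.652977 substitutions/site.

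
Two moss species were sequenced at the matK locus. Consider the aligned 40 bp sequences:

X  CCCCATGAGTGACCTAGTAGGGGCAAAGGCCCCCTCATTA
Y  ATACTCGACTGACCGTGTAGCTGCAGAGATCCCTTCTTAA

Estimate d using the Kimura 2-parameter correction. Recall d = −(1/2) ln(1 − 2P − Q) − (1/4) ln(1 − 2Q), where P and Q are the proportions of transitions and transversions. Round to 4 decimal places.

Of 40 sites, 6 differences are transitions and 10 are transversions, so P = 6/40 = 0.15 and Q = 10/40 = 0.25.
Under the Kimura two-parameter model, d = −½ ln(1 − 2P − Q) − ¼ ln(1 − 2Q).
1 − 2P − Q = 0.45, giving −½ ln(0.45) = 0.399254.
1 − 2Q = 0.5, giving −¼ ln(0.5) = 0.173287.
d = 0.399254 + 0.173287 = 0.572541.

0.5725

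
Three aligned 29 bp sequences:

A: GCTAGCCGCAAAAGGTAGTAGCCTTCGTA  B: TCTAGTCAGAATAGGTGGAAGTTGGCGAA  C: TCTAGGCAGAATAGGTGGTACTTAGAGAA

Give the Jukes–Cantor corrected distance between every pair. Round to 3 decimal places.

d(A,B) = 0.602, d(A,C) = 0.683, d(B,C) = 0.196

A–B: 12/29 sites differ → p ≈ 0.413793, d = −0.75 ln(1 − 0.551724) = 0.601760 ≈ 0.602.
A–C: 13/29 sites differ → p ≈ 0.448276, d = −0.75 ln(1 − 0.597701) = 0.682920 ≈ 0.683.
B–C: 5/29 sites differ → p ≈ 0.172414, d = −0.75 ln(1 − 0.229885) = 0.195912 ≈ 0.196.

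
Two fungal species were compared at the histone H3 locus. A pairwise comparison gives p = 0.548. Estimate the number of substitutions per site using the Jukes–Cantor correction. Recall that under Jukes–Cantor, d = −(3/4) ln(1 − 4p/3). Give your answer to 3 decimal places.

d = −(3/4) ln(1 − 4p/3) = −0.75 ln(1 − 0.730667) = −0.75 ln(0.269333)
  = −0.75 × (-1.311807) = 0.983855 substitutions/site.

0.984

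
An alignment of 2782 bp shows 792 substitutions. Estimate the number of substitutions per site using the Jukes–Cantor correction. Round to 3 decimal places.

0.358

p = 792/2782 ≈ 0.284687.
d = −(3/4) ln(1 − 4p/3) = −0.75 ln(1 − 0.379583) = −0.75 ln(0.620417)
  = −0.75 × (-0.477363) = 0.358022 substitutions/site.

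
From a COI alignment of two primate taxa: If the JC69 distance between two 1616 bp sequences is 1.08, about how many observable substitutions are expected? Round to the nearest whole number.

Invert JC69: p = (3/4)(1 − e^(−4d/3)) = 0.75 × (1 − e^(-1.44)) = 0.75 × (1 − 0.236928) = 0.572304.
Expected differing sites = pL ≈ 0.572304 × 1616 = 924.843264 ≈ 925.

925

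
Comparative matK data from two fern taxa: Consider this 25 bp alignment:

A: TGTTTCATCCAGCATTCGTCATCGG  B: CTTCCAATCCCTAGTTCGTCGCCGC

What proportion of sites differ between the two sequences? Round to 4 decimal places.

0.4800

The sequences differ at 12 of 25 positions.
p = 12/25 = 0.4800.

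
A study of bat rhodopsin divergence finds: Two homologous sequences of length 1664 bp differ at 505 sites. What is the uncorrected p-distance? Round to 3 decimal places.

0.303

p = 505/1664 = 0.303485… ≈ 0.303 (to 3 d.p.).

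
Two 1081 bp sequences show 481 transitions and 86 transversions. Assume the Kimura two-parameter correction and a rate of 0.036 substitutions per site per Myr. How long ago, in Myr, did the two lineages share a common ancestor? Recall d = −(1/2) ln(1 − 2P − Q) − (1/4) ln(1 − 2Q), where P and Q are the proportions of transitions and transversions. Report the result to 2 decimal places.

P = 481/1081 ≈ 0.444958 and Q = 86/1081 ≈ 0.079556.
Under the Kimura two-parameter model, d = −½ ln(1 − 2P − Q) − ¼ ln(1 − 2Q).
1 − 2P − Q = 0.030528, giving −½ ln(0.030528) = 1.744555.
1 − 2Q = 0.840888, giving −¼ ln(0.840888) = 0.043324.
d = 1.744555 + 0.043324 = 1.787879.
Under a molecular clock d = 2μt, so t = d/(2μ) = 1.787879 / (2 × 0.036) = 24.83 Myr.

24.83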